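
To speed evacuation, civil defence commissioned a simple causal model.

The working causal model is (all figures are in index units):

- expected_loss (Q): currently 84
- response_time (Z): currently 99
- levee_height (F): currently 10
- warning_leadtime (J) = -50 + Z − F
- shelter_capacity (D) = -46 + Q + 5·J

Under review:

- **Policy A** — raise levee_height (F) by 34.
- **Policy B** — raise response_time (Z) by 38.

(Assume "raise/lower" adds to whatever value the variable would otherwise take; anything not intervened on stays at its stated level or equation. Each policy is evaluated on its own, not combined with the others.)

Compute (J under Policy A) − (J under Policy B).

-72

Policy A (F + 34):
  Z = 99
  F = 10 + 34 = 44
  J = -50 + 99 − 44 = 5
Policy B (Z + 38):
  Z = 99 + 38 = 137
  F = 10
  J = -50 + 137 − 10 = 77
J: 5 − 77 = -72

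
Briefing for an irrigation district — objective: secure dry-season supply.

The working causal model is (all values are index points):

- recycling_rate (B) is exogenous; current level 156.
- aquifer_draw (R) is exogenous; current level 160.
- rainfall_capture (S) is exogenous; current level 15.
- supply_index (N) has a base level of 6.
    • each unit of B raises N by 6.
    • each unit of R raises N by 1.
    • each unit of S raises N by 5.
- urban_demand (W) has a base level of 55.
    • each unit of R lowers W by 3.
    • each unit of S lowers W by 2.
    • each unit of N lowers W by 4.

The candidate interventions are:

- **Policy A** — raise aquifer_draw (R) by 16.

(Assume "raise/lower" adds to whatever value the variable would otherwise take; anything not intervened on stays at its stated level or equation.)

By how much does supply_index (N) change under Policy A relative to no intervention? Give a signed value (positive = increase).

Baseline:
  B = 156
  R = 160
  S = 15
  N = 6 + 6·156 + 160 + 5·15 = 1177
Policy A (R + 16):
  B = 156
  R = 160 + 16 = 176
  S = 15
  N = 6 + 6·156 + 176 + 5·15 = 1193
Change in N: 1193 − 1177 = 16

16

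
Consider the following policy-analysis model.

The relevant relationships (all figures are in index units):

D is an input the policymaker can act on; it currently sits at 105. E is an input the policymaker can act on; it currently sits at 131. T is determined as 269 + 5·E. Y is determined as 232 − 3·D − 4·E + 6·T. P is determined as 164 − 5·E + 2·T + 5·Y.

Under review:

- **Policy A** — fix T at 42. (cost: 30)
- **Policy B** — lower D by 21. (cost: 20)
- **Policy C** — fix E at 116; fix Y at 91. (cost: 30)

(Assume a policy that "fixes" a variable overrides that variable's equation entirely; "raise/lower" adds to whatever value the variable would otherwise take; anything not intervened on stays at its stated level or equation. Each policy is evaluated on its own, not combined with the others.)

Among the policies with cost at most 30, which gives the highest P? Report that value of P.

Policy A (T := 42):
  D = 105
  E = 131
  T = 42
  Y = 232 − 3·105 − 4·131 + 6·42 = -355
  P = 164 − 5·131 + 2·42 + 5·(-355) = -2182
Policy B (D − 21):
  D = 105 − 21 = 84
  E = 131
  T = 269 + 5·131 = 924
  Y = 232 − 3·84 − 4·131 + 6·924 = 5000
  P = 164 − 5·131 + 2·924 + 5·5000 = 26357
Policy C (E := 116, Y := 91):
  D = 105
  E = 116
  T = 269 + 5·116 = 849
  Y = 91
  P = 164 − 5·116 + 2·849 + 5·91 = 1737
Comparing — Policy A: P=-2182, Policy B: P=26357, Policy C: P=1737. Highest is 26357 (Policy B).

26357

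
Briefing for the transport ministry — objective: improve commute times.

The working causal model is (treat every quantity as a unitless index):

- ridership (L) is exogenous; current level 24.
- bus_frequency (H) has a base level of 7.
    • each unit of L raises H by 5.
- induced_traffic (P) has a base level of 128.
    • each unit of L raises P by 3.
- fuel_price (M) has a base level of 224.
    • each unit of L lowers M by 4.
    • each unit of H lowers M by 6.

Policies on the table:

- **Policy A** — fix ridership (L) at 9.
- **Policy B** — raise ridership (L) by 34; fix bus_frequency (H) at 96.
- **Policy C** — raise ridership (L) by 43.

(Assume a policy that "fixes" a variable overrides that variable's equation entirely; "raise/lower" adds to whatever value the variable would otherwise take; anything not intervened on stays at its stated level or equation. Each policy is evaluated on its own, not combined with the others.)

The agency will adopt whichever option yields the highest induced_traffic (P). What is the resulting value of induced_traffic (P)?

329

Policy A (L := 9):
  L = 9
  P = 128 + 3·9 = 155
Policy B (L + 34, H := 96):
  L = 24 + 34 = 58
  P = 128 + 3·58 = 302
Policy C (L + 43):
  L = 24 + 43 = 67
  P = 128 + 3·67 = 329
Comparing — Policy A: P=155, Policy B: P=302, Policy C: P=329. Highest is 329 (Policy C).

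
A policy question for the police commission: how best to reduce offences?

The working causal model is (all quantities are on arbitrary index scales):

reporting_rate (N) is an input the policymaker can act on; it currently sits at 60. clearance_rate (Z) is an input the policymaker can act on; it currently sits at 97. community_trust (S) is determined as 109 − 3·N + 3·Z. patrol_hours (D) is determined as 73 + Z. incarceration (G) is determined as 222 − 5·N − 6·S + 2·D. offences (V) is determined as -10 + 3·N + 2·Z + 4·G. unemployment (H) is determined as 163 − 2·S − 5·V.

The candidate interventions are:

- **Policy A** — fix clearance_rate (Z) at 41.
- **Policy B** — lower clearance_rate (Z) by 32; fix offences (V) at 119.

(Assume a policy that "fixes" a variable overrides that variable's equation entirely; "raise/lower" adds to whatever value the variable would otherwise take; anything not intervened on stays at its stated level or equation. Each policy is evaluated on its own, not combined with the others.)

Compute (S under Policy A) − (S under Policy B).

-72

Policy A (Z := 41):
  N = 60
  Z = 41
  S = 109 − 3·60 + 3·41 = 52
Policy B (Z − 32, V := 119):
  N = 60
  Z = 97 − 32 = 65
  S = 109 − 3·60 + 3·65 = 124
S: 52 − 124 = -72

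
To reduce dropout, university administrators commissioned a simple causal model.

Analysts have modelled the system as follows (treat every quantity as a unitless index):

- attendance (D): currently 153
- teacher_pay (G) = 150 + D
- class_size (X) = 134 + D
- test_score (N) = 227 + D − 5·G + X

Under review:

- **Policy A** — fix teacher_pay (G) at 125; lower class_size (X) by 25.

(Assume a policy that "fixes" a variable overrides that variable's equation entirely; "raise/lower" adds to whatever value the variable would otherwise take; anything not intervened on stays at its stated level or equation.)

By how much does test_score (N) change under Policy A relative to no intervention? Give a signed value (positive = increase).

Baseline:
  D = 153
  G = 150 + 153 = 303
  X = 134 + 153 = 287
  N = 227 + 153 − 5·303 + 287 = -848
Policy A (G := 125, X − 25):
  D = 153
  G = 125
  X = 134 + 153 (−25 from intervention) = 262
  N = 227 + 153 − 5·125 + 262 = 17
Change in N: 17 − (-848) = 865

865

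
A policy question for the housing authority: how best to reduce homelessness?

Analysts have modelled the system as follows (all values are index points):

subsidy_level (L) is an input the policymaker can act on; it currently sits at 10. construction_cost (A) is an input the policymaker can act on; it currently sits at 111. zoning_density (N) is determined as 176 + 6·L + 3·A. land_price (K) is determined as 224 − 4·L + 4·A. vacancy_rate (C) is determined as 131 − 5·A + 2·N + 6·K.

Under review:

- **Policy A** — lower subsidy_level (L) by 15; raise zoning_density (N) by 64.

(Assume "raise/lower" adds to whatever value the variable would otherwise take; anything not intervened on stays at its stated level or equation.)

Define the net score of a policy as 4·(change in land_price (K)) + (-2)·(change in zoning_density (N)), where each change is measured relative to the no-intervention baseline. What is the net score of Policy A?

292

Baseline:
  L = 10
  A = 111
  N = 176 + 6·10 + 3·111 = 569
  K = 224 − 4·10 + 4·111 = 628
Policy A (L − 15, N + 64):
  L = 10 − 15 = -5
  A = 111
  N = 176 + 6·(-5) + 3·111 (+64 from intervention) = 543
  K = 224 − 4·(-5) + 4·111 = 688
ΔK = 688 − 628 = 60; ΔN = 543 − 569 = -26
Score = 4·60 + (-2)·(-26) = 292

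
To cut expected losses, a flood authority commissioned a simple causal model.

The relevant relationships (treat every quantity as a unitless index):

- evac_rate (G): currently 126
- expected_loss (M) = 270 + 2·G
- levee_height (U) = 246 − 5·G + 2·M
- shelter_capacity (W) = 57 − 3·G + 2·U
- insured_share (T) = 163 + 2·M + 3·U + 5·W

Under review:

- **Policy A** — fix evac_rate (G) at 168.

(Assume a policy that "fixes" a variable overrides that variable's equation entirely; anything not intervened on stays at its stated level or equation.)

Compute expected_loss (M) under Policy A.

Policy A (G := 168):
  G = 168
  M = 270 + 2·168 = 606

606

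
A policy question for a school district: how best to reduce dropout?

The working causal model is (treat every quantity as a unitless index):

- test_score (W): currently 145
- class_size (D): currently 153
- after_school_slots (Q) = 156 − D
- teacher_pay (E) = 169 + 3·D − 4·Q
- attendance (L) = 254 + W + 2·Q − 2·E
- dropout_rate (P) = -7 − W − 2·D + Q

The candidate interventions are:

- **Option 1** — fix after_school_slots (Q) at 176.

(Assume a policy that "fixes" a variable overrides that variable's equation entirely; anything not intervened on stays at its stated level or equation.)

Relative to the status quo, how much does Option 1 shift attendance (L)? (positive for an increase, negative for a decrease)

1730

Baseline:
  W = 145
  D = 153
  Q = 156 − 153 = 3
  E = 169 + 3·153 − 4·3 = 616
  L = 254 + 145 + 2·3 − 2·616 = -827
Option 1 (Q := 176):
  W = 145
  D = 153
  Q = 176
  E = 169 + 3·153 − 4·176 = -76
  L = 254 + 145 + 2·176 − 2·(-76) = 903
Change in L: 903 − (-827) = 1730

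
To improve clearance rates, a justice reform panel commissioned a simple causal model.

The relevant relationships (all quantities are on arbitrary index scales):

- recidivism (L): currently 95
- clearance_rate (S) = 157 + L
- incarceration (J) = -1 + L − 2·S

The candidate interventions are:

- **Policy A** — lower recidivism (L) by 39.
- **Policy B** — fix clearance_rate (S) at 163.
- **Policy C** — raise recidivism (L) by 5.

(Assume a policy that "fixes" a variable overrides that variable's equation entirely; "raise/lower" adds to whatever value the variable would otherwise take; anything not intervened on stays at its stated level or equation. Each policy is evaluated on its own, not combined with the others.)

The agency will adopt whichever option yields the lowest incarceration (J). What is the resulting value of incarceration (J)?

-415

Policy A (L − 39):
  L = 95 − 39 = 56
  S = 157 + 56 = 213
  J = -1 + 56 − 2·213 = -371
Policy B (S := 163):
  L = 95
  S = 163
  J = -1 + 95 − 2·163 = -232
Policy C (L + 5):
  L = 95 + 5 = 100
  S = 157 + 100 = 257
  J = -1 + 100 − 2·257 = -415
Comparing — Policy A: J=-371, Policy B: J=-232, Policy C: J=-415. Lowest is -415 (Policy C).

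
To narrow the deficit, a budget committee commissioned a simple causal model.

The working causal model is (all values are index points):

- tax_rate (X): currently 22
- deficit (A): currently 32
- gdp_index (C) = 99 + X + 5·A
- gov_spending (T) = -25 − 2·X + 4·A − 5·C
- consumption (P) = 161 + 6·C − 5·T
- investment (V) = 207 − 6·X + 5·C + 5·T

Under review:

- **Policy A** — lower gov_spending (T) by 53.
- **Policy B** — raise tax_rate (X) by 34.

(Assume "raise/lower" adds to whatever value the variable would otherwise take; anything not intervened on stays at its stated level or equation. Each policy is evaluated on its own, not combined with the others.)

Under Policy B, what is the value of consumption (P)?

Policy B (X + 34):
  X = 22 + 34 = 56
  A = 32
  C = 99 + 56 + 5·32 = 315
  T = -25 − 2·56 + 4·32 − 5·315 = -1584
  P = 161 + 6·315 − 5·(-1584) = 9971

9971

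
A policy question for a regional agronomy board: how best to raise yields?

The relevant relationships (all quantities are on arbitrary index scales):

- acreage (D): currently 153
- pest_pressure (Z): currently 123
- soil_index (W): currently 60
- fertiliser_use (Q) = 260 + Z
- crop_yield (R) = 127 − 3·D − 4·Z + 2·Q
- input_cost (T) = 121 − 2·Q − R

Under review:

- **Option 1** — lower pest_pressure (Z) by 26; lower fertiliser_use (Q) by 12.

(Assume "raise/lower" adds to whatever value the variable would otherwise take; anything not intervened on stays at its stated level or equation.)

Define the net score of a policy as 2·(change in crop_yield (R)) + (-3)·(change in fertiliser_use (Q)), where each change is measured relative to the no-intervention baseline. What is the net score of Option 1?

170

Baseline:
  D = 153
  Z = 123
  Q = 260 + 123 = 383
  R = 127 − 3·153 − 4·123 + 2·383 = -58
Option 1 (Z − 26, Q − 12):
  D = 153
  Z = 123 − 26 = 97
  Q = 260 + 97 (−12 from intervention) = 345
  R = 127 − 3·153 − 4·97 + 2·345 = -30
ΔR = -30 − (-58) = 28; ΔQ = 345 − 383 = -38
Score = 2·28 + (-3)·(-38) = 170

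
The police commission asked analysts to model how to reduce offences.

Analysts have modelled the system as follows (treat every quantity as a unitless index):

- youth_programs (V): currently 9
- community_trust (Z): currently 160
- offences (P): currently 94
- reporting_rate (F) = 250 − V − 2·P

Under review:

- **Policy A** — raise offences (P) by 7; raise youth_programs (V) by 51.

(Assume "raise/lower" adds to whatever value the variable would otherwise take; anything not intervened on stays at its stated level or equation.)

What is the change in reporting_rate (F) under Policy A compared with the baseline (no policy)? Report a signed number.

Baseline:
  V = 9
  P = 94
  F = 250 − 9 − 2·94 = 53
Policy A (P + 7, V + 51):
  V = 9 + 51 = 60
  P = 94 + 7 = 101
  F = 250 − 60 − 2·101 = -12
Change in F: -12 − 53 = -65

-65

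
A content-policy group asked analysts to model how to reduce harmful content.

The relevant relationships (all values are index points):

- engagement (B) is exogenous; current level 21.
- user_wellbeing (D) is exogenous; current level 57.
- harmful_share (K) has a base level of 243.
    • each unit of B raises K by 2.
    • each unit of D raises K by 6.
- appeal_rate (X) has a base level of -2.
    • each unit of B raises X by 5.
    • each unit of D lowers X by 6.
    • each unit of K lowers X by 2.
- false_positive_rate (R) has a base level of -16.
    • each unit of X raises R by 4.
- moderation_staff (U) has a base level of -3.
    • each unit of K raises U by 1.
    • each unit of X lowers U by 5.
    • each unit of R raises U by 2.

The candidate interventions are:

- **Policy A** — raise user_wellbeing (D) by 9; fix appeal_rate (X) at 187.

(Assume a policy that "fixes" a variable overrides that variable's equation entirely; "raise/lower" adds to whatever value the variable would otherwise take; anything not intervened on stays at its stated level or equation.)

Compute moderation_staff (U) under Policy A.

Policy A (D + 9, X := 187):
  B = 21
  D = 57 + 9 = 66
  K = 243 + 2·21 + 6·66 = 681
  X = 187
  R = -16 + 4·187 = 732
  U = -3 + 681 − 5·187 + 2·732 = 1207

1207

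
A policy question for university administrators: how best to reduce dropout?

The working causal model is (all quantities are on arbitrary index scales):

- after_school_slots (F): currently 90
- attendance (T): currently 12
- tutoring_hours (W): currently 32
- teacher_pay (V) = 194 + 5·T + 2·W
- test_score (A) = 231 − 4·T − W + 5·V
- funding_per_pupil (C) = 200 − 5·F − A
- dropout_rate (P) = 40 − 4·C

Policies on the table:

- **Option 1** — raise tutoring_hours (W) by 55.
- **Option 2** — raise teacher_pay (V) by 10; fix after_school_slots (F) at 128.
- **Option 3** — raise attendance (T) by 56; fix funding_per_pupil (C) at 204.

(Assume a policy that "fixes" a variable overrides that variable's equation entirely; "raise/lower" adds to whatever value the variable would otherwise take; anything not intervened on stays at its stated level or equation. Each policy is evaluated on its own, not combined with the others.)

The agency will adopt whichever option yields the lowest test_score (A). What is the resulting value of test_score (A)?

1791

Option 1 (W + 55):
  T = 12
  W = 32 + 55 = 87
  V = 194 + 5·12 + 2·87 = 428
  A = 231 − 4·12 − 87 + 5·428 = 2236
Option 2 (V + 10, F := 128):
  T = 12
  W = 32
  V = 194 + 5·12 + 2·32 (+10 from intervention) = 328
  A = 231 − 4·12 − 32 + 5·328 = 1791
Option 3 (T + 56, C := 204):
  T = 12 + 56 = 68
  W = 32
  V = 194 + 5·68 + 2·32 = 598
  A = 231 − 4·68 − 32 + 5·598 = 2917
Comparing — Option 1: A=2236, Option 2: A=1791, Option 3: A=2917. Lowest is 1791 (Option 2).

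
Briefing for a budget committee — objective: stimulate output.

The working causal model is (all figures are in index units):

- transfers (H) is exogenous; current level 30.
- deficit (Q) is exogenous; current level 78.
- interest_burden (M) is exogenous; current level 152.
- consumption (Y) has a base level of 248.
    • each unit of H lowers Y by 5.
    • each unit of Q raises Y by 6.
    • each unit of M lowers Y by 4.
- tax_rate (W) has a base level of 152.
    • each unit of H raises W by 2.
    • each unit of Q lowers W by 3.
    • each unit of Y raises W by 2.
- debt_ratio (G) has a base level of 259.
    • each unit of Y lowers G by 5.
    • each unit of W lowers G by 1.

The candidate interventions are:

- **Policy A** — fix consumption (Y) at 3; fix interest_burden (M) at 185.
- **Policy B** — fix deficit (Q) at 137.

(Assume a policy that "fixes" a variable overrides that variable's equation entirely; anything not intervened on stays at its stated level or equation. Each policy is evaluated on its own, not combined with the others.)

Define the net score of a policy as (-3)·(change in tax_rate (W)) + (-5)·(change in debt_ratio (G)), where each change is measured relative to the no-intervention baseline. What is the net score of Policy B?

Baseline:
  H = 30
  Q = 78
  M = 152
  Y = 248 − 5·30 + 6·78 − 4·152 = -42
  W = 152 + 2·30 − 3·78 + 2·(-42) = -106
  G = 259 − 5·(-42) − (-106) = 575
Policy B (Q := 137):
  H = 30
  Q = 137
  M = 152
  Y = 248 − 5·30 + 6·137 − 4·152 = 312
  W = 152 + 2·30 − 3·137 + 2·312 = 425
  G = 259 − 5·312 − 425 = -1726
ΔW = 425 − (-106) = 531; ΔG = -1726 − 575 = -2301
Score = (-3)·531 + (-5)·(-2301) = 9912

9912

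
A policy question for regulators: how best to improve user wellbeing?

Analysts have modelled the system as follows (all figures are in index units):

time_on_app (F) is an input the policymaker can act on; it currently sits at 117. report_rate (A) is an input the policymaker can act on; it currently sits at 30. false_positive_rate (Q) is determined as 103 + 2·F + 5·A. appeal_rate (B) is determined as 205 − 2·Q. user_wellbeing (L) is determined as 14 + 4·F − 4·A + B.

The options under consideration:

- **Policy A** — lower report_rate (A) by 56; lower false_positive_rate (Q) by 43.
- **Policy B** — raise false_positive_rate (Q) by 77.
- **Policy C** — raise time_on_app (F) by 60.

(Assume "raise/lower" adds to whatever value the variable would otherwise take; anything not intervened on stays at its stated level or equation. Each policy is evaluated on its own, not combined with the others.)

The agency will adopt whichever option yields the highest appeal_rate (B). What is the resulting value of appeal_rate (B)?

-123

Policy A (A − 56, Q − 43):
  F = 117
  A = 30 − 56 = -26
  Q = 103 + 2·117 + 5·(-26) (−43 from intervention) = 164
  B = 205 − 2·164 = -123
Policy B (Q + 77):
  F = 117
  A = 30
  Q = 103 + 2·117 + 5·30 (+77 from intervention) = 564
  B = 205 − 2·564 = -923
Policy C (F + 60):
  F = 117 + 60 = 177
  A = 30
  Q = 103 + 2·177 + 5·30 = 607
  B = 205 − 2·607 = -1009
Comparing — Policy A: B=-123, Policy B: B=-923, Policy C: B=-1009. Highest is -123 (Policy A).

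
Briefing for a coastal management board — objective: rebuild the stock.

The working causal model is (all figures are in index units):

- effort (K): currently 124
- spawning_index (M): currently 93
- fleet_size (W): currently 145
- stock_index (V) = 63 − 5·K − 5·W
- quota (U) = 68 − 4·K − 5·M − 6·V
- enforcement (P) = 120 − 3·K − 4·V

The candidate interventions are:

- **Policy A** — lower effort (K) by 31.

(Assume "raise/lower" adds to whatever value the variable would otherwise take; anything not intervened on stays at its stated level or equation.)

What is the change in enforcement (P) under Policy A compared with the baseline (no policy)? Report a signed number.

Baseline:
  K = 124
  W = 145
  V = 63 − 5·124 − 5·145 = -1282
  P = 120 − 3·124 − 4·(-1282) = 4876
Policy A (K − 31):
  K = 124 − 31 = 93
  W = 145
  V = 63 − 5·93 − 5·145 = -1127
  P = 120 − 3·93 − 4·(-1127) = 4349
Change in P: 4349 − 4876 = -527

-527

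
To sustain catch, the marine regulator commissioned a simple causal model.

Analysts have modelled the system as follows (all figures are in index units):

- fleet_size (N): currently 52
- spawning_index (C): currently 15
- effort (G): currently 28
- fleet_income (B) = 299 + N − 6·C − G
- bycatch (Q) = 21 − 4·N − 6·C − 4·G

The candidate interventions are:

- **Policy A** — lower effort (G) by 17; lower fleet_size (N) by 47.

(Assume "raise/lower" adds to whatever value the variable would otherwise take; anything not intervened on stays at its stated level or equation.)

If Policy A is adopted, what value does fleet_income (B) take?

Policy A (G − 17, N − 47):
  N = 52 − 47 = 5
  C = 15
  G = 28 − 17 = 11
  B = 299 + 5 − 6·15 − 11 = 203

203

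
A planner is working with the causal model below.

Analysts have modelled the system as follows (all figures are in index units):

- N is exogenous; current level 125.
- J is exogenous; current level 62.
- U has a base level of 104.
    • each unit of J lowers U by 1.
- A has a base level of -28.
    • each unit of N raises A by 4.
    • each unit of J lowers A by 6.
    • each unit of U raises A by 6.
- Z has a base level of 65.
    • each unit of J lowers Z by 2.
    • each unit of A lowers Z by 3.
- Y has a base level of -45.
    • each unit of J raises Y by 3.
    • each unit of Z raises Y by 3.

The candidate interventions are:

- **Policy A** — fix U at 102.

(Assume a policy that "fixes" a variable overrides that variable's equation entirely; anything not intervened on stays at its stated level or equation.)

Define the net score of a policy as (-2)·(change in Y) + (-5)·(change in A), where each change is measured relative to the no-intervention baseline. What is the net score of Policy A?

4680

Baseline:
  N = 125
  J = 62
  U = 104 − 62 = 42
  A = -28 + 4·125 − 6·62 + 6·42 = 352
  Z = 65 − 2·62 − 3·352 = -1115
  Y = -45 + 3·62 + 3·(-1115) = -3204
Policy A (U := 102):
  N = 125
  J = 62
  U = 102
  A = -28 + 4·125 − 6·62 + 6·102 = 712
  Z = 65 − 2·62 − 3·712 = -2195
  Y = -45 + 3·62 + 3·(-2195) = -6444
ΔY = -6444 − (-3204) = -3240; ΔA = 712 − 352 = 360
Score = (-2)·(-3240) + (-5)·360 = 4680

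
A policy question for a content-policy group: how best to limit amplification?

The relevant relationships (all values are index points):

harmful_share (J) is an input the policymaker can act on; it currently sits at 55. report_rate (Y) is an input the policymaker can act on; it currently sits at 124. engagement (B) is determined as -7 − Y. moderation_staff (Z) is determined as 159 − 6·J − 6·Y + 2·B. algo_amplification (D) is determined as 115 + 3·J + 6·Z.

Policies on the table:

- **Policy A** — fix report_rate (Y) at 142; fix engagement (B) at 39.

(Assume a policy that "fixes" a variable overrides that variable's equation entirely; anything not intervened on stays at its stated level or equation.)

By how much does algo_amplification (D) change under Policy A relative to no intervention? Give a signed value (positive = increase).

1392

Baseline:
  J = 55
  Y = 124
  B = -7 − 124 = -131
  Z = 159 − 6·55 − 6·124 + 2·(-131) = -1177
  D = 115 + 3·55 + 6·(-1177) = -6782
Policy A (Y := 142, B := 39):
  J = 55
  Y = 142
  B = 39
  Z = 159 − 6·55 − 6·142 + 2·39 = -945
  D = 115 + 3·55 + 6·(-945) = -5390
Change in D: -5390 − (-6782) = 1392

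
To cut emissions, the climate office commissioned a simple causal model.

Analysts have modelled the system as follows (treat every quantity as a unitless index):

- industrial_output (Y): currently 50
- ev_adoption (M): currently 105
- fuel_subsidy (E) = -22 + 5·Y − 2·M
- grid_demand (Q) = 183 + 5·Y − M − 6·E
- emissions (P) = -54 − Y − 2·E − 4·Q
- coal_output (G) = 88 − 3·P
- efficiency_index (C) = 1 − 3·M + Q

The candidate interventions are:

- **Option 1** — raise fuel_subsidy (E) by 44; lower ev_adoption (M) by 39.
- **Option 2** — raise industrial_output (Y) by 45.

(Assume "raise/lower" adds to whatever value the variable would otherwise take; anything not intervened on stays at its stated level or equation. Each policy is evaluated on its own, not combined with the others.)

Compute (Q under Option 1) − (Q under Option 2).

Option 1 (E + 44, M − 39):
  Y = 50
  M = 105 − 39 = 66
  E = -22 + 5·50 − 2·66 (+44 from intervention) = 140
  Q = 183 + 5·50 − 66 − 6·140 = -473
Option 2 (Y + 45):
  Y = 50 + 45 = 95
  M = 105
  E = -22 + 5·95 − 2·105 = 243
  Q = 183 + 5·95 − 105 − 6·243 = -905
Q: -473 − (-905) = 432

432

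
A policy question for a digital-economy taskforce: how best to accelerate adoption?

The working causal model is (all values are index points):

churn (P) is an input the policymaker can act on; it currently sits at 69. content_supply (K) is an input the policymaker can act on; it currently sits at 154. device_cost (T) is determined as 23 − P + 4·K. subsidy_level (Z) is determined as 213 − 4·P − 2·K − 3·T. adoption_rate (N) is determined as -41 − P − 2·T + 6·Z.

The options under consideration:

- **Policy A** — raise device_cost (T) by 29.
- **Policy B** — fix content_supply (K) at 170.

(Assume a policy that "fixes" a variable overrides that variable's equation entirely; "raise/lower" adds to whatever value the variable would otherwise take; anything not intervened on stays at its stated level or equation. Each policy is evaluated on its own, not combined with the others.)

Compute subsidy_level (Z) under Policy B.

Policy B (K := 170):
  P = 69
  K = 170
  T = 23 − 69 + 4·170 = 634
  Z = 213 − 4·69 − 2·170 − 3·634 = -2305

-2305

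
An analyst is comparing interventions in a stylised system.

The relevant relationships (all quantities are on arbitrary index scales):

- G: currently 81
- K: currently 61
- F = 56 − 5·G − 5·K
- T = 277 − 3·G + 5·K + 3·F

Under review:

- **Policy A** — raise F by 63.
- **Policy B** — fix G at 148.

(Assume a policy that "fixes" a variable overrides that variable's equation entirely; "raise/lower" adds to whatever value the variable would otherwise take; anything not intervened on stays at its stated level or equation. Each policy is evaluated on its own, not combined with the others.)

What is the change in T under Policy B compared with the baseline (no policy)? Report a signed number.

-1206

Baseline:
  G = 81
  K = 61
  F = 56 − 5·81 − 5·61 = -654
  T = 277 − 3·81 + 5·61 + 3·(-654) = -1623
Policy B (G := 148):
  G = 148
  K = 61
  F = 56 − 5·148 − 5·61 = -989
  T = 277 − 3·148 + 5·61 + 3·(-989) = -2829
Change in T: -2829 − (-1623) = -1206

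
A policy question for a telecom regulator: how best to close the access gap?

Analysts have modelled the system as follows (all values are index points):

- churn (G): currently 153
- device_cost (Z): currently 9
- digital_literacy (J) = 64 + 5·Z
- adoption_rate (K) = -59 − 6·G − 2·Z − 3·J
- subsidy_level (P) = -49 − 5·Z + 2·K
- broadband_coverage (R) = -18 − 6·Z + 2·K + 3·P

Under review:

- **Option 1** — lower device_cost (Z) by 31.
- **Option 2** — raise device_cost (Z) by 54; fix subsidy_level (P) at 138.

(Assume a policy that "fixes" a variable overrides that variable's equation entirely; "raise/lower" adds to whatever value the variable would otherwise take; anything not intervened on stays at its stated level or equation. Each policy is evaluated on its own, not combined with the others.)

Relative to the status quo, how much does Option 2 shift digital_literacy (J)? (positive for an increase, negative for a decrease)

Baseline:
  Z = 9
  J = 64 + 5·9 = 109
Option 2 (Z + 54, P := 138):
  Z = 9 + 54 = 63
  J = 64 + 5·63 = 379
Change in J: 379 − 109 = 270

270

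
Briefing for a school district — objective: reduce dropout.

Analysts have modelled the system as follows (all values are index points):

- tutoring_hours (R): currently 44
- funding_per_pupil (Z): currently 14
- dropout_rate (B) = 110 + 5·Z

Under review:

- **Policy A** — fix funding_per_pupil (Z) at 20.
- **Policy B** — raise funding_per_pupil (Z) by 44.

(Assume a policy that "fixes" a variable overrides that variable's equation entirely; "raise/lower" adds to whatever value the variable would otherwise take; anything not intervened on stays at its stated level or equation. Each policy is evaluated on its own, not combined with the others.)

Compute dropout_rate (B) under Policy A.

Policy A (Z := 20):
  Z = 20
  B = 110 + 5·20 = 210

210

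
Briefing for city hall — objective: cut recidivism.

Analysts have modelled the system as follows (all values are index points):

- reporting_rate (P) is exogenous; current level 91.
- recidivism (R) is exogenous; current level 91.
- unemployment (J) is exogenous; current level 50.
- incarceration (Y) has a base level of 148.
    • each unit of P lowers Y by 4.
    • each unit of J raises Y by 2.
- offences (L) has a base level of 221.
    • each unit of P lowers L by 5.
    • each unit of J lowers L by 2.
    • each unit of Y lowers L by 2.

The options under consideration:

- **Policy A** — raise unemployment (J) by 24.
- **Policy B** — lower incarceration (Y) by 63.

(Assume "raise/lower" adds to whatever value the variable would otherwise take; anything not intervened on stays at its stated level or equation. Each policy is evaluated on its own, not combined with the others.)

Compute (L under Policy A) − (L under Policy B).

-270

Policy A (J + 24):
  P = 91
  J = 50 + 24 = 74
  Y = 148 − 4·91 + 2·74 = -68
  L = 221 − 5·91 − 2·74 − 2·(-68) = -246
Policy B (Y − 63):
  P = 91
  J = 50
  Y = 148 − 4·91 + 2·50 (−63 from intervention) = -179
  L = 221 − 5·91 − 2·50 − 2·(-179) = 24
L: -246 − 24 = -270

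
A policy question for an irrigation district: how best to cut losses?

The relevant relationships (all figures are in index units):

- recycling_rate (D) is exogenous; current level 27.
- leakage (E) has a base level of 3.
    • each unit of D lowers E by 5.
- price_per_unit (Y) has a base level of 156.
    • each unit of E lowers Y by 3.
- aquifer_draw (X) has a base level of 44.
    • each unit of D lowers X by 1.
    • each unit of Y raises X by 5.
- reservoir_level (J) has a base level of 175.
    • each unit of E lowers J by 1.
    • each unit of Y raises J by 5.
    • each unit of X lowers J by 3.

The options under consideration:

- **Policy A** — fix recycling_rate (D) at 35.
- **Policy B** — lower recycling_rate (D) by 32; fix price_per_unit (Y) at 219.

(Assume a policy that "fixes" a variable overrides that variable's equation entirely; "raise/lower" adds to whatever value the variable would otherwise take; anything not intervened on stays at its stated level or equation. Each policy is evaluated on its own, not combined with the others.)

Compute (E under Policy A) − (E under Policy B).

Policy A (D := 35):
  D = 35
  E = 3 − 5·35 = -172
Policy B (D − 32, Y := 219):
  D = 27 − 32 = -5
  E = 3 − 5·(-5) = 28
E: -172 − 28 = -200

-200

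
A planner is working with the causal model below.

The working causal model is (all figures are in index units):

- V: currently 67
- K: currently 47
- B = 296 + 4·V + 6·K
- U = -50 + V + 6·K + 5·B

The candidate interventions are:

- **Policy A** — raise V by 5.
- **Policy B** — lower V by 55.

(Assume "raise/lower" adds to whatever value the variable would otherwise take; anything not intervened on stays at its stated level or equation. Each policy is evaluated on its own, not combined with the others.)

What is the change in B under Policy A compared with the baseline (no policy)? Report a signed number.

Baseline:
  V = 67
  K = 47
  B = 296 + 4·67 + 6·47 = 846
Policy A (V + 5):
  V = 67 + 5 = 72
  K = 47
  B = 296 + 4·72 + 6·47 = 866
Change in B: 866 − 846 = 20

20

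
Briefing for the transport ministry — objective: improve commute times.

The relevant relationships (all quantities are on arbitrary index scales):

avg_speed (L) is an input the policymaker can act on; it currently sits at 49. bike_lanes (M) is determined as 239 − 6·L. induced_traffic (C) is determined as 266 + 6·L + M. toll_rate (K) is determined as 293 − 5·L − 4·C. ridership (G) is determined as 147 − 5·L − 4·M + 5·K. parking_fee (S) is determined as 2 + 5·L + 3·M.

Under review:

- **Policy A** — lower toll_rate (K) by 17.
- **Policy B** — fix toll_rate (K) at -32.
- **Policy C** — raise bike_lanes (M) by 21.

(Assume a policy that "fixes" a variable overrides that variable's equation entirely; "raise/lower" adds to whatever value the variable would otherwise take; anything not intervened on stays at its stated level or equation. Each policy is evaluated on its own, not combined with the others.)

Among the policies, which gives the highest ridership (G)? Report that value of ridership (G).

Policy A (K − 17):
  L = 49
  M = 239 − 6·49 = -55
  C = 266 + 6·49 + (-55) = 505
  K = 293 − 5·49 − 4·505 (−17 from intervention) = -1989
  G = 147 − 5·49 − 4·(-55) + 5·(-1989) = -9823
Policy B (K := -32):
  L = 49
  M = 239 − 6·49 = -55
  C = 266 + 6·49 + (-55) = 505
  K = -32
  G = 147 − 5·49 − 4·(-55) + 5·(-32) = -38
Policy C (M + 21):
  L = 49
  M = 239 − 6·49 (+21 from intervention) = -34
  C = 266 + 6·49 + (-34) = 526
  K = 293 − 5·49 − 4·526 = -2056
  G = 147 − 5·49 − 4·(-34) + 5·(-2056) = -10242
Comparing — Policy A: G=-9823, Policy B: G=-38, Policy C: G=-10242. Highest is -38 (Policy B).

-38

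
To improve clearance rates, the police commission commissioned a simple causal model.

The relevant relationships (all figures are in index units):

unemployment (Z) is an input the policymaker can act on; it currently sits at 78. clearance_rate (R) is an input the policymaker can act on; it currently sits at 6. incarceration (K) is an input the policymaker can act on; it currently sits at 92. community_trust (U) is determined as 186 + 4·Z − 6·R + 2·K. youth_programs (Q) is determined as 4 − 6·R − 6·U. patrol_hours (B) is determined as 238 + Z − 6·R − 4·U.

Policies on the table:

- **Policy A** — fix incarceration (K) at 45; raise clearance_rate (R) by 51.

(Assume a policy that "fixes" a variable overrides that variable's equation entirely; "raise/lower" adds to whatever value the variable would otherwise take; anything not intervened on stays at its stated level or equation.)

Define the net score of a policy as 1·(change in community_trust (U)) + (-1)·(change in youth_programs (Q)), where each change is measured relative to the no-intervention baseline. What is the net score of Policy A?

-2494

Baseline:
  Z = 78
  R = 6
  K = 92
  U = 186 + 4·78 − 6·6 + 2·92 = 646
  Q = 4 − 6·6 − 6·646 = -3908
Policy A (K := 45, R + 51):
  Z = 78
  R = 6 + 51 = 57
  K = 45
  U = 186 + 4·78 − 6·57 + 2·45 = 246
  Q = 4 − 6·57 − 6·246 = -1814
ΔU = 246 − 646 = -400; ΔQ = -1814 − (-3908) = 2094
Score = 1·(-400) + (-1)·2094 = -2494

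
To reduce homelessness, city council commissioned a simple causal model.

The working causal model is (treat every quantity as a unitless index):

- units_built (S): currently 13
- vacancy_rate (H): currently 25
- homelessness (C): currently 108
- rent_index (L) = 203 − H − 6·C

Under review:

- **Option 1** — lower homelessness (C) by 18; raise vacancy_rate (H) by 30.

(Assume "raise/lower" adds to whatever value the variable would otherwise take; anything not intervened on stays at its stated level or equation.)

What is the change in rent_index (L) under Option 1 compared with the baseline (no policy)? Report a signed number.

78

Baseline:
  H = 25
  C = 108
  L = 203 − 25 − 6·108 = -470
Option 1 (C − 18, H + 30):
  H = 25 + 30 = 55
  C = 108 − 18 = 90
  L = 203 − 55 − 6·90 = -392
Change in L: -392 − (-470) = 78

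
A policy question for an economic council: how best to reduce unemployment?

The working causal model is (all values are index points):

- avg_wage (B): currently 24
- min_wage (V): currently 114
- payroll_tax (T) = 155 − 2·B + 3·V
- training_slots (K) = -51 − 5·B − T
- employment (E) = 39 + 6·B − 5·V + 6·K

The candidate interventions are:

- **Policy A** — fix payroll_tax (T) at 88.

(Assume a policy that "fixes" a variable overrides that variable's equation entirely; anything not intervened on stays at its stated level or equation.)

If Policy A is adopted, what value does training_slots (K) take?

Policy A (T := 88):
  B = 24
  V = 114
  T = 88
  K = -51 − 5·24 − 88 = -259

-259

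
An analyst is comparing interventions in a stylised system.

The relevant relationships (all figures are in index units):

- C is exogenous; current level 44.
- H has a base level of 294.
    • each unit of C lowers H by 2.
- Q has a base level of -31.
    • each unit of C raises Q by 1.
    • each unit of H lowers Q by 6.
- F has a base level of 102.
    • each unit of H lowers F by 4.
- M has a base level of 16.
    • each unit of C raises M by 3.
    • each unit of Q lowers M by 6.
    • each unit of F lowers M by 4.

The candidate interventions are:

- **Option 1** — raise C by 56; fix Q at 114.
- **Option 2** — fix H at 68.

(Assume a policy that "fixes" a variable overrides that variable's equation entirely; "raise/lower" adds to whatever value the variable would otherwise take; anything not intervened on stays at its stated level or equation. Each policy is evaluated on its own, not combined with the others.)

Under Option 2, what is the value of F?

-170

Option 2 (H := 68):
  C = 44
  H = 68
  F = 102 − 4·68 = -170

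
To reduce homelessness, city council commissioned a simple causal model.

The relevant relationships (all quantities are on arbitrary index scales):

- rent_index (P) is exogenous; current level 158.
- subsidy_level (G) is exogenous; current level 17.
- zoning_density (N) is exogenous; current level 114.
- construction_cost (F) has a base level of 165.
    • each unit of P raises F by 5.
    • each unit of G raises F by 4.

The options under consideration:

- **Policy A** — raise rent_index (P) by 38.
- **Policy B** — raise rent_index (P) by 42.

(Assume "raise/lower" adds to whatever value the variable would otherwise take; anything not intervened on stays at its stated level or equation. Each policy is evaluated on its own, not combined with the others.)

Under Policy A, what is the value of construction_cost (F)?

Policy A (P + 38):
  P = 158 + 38 = 196
  G = 17
  F = 165 + 5·196 + 4·17 = 1213

1213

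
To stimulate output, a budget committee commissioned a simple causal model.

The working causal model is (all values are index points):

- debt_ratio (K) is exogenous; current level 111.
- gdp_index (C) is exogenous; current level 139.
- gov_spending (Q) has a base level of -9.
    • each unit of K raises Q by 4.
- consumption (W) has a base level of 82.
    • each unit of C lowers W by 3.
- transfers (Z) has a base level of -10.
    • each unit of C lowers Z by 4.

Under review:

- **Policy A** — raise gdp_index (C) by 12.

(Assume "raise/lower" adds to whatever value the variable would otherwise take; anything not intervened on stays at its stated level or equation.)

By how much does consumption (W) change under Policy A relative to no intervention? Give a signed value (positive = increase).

Baseline:
  C = 139
  W = 82 − 3·139 = -335
Policy A (C + 12):
  C = 139 + 12 = 151
  W = 82 − 3·151 = -371
Change in W: -371 − (-335) = -36

-36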